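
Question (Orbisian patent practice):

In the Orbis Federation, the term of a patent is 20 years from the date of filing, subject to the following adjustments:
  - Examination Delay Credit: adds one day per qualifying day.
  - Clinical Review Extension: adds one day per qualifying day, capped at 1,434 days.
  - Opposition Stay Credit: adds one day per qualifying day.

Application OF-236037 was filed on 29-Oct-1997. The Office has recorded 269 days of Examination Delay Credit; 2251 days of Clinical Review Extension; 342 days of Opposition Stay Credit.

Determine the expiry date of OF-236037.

2023-06-05

Base term: filing date + 20 years → 29 October 2017.
Examination Delay Credit: +269 days → 25 July 2018.
Clinical Review Extension: 2251 days claimed exceeds the 1434-day cap, so +1434 days → 28 June 2022.
Opposition Stay Credit: +342 days → 5 June 2023.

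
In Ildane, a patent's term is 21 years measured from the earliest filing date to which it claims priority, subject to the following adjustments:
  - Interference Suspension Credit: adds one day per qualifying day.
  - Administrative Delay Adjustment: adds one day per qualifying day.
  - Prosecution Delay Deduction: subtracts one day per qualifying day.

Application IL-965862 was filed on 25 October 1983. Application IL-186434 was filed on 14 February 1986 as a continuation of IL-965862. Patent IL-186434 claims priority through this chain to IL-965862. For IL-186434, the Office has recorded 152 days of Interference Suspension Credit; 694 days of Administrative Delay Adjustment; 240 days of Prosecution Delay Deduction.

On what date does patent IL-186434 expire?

Earliest priority filing: 25 October 1983.
Base term: 25 October 1983 + 21 years → 25 October 2004.
Interference Suspension Credit: +152 days → 26 March 2005.
Administrative Delay Adjustment: +694 days → 18 February 2007.
Prosecution Delay Deduction: −240 days → 23 June 2006.

June 23, 2006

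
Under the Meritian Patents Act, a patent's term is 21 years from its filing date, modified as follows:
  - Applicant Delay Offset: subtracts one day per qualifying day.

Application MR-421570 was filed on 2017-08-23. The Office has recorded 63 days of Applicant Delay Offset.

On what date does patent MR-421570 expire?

2038-06-21

Base term: filing date + 21 years → 23 August 2038.
Applicant Delay Offset: −63 days → 21 June 2038.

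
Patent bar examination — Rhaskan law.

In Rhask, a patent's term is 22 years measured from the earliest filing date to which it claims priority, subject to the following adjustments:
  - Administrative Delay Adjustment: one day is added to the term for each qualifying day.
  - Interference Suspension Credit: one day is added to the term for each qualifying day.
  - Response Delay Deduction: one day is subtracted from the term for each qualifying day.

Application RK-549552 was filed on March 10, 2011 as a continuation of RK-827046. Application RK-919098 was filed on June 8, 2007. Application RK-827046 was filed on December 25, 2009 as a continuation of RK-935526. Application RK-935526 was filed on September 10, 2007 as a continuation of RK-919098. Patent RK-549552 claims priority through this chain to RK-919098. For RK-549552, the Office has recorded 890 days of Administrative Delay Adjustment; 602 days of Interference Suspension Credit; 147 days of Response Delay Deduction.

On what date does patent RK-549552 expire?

Earliest priority filing: 8 June 2007.
Base term: 8 June 2007 + 22 years → 8 June 2029.
Administrative Delay Adjustment: +890 days → 15 November 2031.
Interference Suspension Credit: +602 days → 9 July 2033.
Response Delay Deduction: −147 days → 12 February 2033.

February 12, 2033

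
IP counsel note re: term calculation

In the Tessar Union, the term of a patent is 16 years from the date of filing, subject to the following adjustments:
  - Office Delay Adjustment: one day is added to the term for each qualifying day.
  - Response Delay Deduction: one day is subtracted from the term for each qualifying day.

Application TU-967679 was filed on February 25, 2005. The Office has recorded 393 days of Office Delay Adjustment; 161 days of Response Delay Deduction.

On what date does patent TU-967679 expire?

2021-10-15

Base term: filing date + 16 years → 25 February 2021.
Office Delay Adjustment: +393 days → 25 March 2022.
Response Delay Deduction: −161 days → 15 October 2021.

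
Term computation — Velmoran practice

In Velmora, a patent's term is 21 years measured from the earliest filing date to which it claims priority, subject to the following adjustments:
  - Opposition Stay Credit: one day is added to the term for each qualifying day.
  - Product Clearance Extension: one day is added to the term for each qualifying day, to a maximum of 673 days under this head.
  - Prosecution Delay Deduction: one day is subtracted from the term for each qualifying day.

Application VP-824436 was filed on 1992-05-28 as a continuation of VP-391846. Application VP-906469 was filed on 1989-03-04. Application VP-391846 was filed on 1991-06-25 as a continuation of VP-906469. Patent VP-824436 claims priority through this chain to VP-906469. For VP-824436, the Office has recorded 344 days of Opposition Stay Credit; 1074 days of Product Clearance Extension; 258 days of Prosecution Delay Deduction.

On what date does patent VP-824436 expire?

Earliest priority filing: 4 March 1989.
Base term: 4 March 1989 + 21 years → 4 March 2010.
Opposition Stay Credit: +344 days → 11 February 2011.
Product Clearance Extension: 1074 days claimed exceeds the 673-day cap, so +673 days → 15 December 2012.
Prosecution Delay Deduction: −258 days → 1 April 2012.

2012-04-01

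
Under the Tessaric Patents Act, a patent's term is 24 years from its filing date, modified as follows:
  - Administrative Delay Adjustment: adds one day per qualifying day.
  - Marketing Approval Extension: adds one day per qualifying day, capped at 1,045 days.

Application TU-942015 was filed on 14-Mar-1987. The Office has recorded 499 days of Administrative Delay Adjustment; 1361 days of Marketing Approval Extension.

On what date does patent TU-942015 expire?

Base term: filing date + 24 years → 14 March 2011.
Administrative Delay Adjustment: +499 days → 25 July 2012.
Marketing Approval Extension: 1361 days claimed exceeds the 1045-day cap, so +1045 days → 5 June 2015.

June 5, 2015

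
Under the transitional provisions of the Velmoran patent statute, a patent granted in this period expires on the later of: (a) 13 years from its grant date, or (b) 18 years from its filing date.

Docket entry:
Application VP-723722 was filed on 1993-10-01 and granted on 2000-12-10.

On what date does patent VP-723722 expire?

December 10, 2013

(a) grant + 13 years → 10 December 2013.
(b) filing + 18 years → 1 October 2011.
Later of the two: 10 December 2013.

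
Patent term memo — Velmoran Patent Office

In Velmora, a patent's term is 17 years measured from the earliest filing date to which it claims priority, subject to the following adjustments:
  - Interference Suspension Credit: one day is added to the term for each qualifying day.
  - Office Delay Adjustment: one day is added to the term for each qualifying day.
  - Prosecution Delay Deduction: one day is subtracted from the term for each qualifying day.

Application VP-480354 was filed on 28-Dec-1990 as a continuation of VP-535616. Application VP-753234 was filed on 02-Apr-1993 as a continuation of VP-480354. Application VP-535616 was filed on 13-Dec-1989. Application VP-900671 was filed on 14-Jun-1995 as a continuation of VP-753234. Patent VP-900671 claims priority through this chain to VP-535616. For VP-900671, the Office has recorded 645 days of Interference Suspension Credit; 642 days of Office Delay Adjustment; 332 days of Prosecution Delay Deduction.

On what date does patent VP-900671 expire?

Earliest priority filing: 13 December 1989.
Base term: 13 December 1989 + 17 years → 13 December 2006.
Interference Suspension Credit: +645 days → 18 September 2008.
Office Delay Adjustment: +642 days → 22 June 2010.
Prosecution Delay Deduction: −332 days → 25 July 2009.

July 25, 2009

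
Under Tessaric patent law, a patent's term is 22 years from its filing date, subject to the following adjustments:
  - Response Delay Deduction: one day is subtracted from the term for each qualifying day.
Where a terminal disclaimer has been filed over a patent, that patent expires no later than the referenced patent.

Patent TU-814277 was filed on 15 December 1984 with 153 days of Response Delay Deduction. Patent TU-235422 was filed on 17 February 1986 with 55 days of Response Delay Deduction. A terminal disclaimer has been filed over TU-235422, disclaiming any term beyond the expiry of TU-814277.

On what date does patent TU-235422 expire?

July 15, 2006

Natural term of TU-235422:
  Base: filing + 22 years → 17 February 2008.
  Response Delay Deduction: −55 days → 24 December 2007.
Expiry of referenced patent TU-814277:
  Base: filing + 22 years → 15 December 2006.
  Response Delay Deduction: −153 days → 15 July 2006.
Terminal disclaimer: TU-235422 expires on the earlier of 24 December 2007 and 15 July 2006.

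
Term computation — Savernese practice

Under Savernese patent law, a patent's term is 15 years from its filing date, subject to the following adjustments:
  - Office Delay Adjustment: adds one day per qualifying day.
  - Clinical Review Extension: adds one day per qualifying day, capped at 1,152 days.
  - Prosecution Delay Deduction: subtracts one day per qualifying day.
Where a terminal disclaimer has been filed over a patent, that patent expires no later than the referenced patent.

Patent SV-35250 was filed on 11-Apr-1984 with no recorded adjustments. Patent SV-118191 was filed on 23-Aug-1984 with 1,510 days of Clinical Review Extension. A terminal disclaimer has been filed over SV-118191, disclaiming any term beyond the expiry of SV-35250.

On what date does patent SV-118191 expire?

Natural term of SV-118191:
  Base: filing + 15 years → 23 August 1999.
  Clinical Review Extension: 1510 days claimed exceeds the 1152-day cap, so +1152 days → 18 October 2002.
Expiry of referenced patent SV-35250:
  Base: filing + 15 years → 11 April 1999.
Terminal disclaimer: SV-118191 expires on the earlier of 18 October 2002 and 11 April 1999.

1999-04-11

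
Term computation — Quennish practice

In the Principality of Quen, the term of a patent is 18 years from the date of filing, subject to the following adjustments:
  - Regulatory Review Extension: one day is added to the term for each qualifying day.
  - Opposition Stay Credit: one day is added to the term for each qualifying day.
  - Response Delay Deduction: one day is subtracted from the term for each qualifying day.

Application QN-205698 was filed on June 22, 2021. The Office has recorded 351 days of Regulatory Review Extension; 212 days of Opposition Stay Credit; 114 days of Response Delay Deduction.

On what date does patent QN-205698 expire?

2040-09-13

Base term: filing date + 18 years → 22 June 2039.
Regulatory Review Extension: +351 days → 7 June 2040.
Opposition Stay Credit: +212 days → 5 January 2041.
Response Delay Deduction: −114 days → 13 September 2040.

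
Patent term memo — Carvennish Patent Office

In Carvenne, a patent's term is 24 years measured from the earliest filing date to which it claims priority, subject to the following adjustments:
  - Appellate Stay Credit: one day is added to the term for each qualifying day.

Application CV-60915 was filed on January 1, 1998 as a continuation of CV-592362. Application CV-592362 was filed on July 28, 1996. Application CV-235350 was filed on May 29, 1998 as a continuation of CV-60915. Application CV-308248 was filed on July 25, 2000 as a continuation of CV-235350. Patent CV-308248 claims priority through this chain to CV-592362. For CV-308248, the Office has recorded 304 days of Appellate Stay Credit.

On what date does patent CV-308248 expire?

Earliest priority filing: 28 July 1996.
Base term: 28 July 1996 + 24 years → 28 July 2020.
Appellate Stay Credit: +304 days → 28 May 2021.

May 28, 2021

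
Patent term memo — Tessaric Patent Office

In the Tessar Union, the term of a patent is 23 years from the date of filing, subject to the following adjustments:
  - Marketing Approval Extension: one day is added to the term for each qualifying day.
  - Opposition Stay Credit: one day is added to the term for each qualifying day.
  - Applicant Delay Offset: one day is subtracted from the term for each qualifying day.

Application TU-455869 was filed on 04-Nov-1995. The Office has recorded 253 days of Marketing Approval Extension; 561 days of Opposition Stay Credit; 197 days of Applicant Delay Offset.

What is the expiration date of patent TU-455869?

July 13, 2020

Base term: filing date + 23 years → 4 November 2018.
Marketing Approval Extension: +253 days → 15 July 2019.
Opposition Stay Credit: +561 days → 26 January 2021.
Applicant Delay Offset: −197 days → 13 July 2020.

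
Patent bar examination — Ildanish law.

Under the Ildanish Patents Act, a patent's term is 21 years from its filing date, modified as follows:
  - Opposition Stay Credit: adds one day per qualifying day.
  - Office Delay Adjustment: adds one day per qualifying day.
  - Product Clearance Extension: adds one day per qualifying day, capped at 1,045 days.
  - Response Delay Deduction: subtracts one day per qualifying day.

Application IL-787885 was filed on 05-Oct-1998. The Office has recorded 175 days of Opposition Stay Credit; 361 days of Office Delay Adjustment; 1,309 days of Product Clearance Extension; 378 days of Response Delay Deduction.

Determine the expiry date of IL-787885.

Base term: filing date + 21 years → 5 October 2019.
Opposition Stay Credit: +175 days → 28 March 2020.
Office Delay Adjustment: +361 days → 24 March 2021.
Product Clearance Extension: 1309 days claimed exceeds the 1045-day cap, so +1045 days → 2 February 2024.
Response Delay Deduction: −378 days → 20 January 2023.

2023-01-20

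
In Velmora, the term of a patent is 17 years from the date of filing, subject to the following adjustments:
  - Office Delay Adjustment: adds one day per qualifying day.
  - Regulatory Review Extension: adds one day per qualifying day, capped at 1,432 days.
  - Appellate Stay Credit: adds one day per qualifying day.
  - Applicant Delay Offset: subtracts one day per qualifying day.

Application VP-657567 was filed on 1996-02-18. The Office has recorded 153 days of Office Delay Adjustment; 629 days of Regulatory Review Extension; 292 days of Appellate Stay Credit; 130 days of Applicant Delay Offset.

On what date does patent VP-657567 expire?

September 20, 2015

Base term: filing date + 17 years → 18 February 2013.
Office Delay Adjustment: +153 days → 21 July 2013.
Regulatory Review Extension: 629 days (within the 1432-day cap) → +629 days → 11 April 2015.
Appellate Stay Credit: +292 days → 28 January 2016.
Applicant Delay Offset: −130 days → 20 September 2015.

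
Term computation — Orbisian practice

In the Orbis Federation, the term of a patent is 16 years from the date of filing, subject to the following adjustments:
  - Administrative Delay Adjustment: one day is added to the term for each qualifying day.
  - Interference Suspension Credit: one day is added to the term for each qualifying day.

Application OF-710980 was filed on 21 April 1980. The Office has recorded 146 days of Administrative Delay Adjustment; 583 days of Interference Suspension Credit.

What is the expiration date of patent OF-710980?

1998-04-20

Base term: filing date + 16 years → 21 April 1996.
Administrative Delay Adjustment: +146 days → 14 September 1996.
Interference Suspension Credit: +583 days → 20 April 1998.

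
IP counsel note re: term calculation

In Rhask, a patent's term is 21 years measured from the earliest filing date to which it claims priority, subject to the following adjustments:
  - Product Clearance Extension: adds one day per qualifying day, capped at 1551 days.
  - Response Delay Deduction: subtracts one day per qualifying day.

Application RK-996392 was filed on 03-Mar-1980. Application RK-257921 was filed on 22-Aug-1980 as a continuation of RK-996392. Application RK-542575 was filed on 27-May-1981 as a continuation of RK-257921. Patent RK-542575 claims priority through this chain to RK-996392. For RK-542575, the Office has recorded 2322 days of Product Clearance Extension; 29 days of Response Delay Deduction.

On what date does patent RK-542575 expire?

Earliest priority filing: 3 March 1980.
Base term: 3 March 1980 + 21 years → 3 March 2001.
Product Clearance Extension: 2322 days claimed exceeds the 1551-day cap, so +1551 days → 1 June 2005.
Response Delay Deduction: −29 days → 3 May 2005.

2005-05-03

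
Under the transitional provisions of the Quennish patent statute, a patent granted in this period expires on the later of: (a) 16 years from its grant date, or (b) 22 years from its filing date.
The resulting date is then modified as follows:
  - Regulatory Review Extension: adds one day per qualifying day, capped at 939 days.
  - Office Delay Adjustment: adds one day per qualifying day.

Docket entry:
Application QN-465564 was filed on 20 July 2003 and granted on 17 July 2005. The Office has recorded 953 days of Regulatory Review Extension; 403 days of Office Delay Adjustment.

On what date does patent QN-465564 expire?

2029-03-23

(a) grant + 16 years → 17 July 2021.
(b) filing + 22 years → 20 July 2025.
Later of the two: 20 July 2025.
Regulatory Review Extension: 953 days claimed exceeds the 939-day cap, so +939 days → 14 February 2028.
Office Delay Adjustment: +403 days → 23 March 2029.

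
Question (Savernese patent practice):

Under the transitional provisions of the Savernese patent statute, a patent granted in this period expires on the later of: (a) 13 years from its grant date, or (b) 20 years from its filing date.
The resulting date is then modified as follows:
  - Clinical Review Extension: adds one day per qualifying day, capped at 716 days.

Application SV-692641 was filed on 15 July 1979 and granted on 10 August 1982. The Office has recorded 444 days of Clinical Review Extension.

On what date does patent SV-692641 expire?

(a) grant + 13 years → 10 August 1995.
(b) filing + 20 years → 15 July 1999.
Later of the two: 15 July 1999.
Clinical Review Extension: 444 days (within the 716-day cap) → +444 days → 1 October 2000.

2000-10-01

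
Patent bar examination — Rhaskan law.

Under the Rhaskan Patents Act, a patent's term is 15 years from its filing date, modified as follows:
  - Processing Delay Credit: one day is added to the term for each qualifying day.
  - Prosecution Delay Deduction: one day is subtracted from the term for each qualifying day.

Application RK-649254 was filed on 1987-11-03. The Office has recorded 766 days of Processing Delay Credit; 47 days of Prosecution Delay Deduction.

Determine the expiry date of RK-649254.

October 22, 2004

Base term: filing date + 15 years → 3 November 2002.
Processing Delay Credit: +766 days → 8 December 2004.
Prosecution Delay Deduction: −47 days → 22 October 2004.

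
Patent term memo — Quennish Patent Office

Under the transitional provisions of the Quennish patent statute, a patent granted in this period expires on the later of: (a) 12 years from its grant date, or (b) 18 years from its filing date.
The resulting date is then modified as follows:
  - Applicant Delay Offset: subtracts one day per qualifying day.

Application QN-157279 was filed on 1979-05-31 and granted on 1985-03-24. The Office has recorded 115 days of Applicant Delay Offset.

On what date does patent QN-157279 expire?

(a) grant + 12 years → 24 March 1997.
(b) filing + 18 years → 31 May 1997.
Later of the two: 31 May 1997.
Applicant Delay Offset: −115 days → 5 February 1997.

February 5, 1997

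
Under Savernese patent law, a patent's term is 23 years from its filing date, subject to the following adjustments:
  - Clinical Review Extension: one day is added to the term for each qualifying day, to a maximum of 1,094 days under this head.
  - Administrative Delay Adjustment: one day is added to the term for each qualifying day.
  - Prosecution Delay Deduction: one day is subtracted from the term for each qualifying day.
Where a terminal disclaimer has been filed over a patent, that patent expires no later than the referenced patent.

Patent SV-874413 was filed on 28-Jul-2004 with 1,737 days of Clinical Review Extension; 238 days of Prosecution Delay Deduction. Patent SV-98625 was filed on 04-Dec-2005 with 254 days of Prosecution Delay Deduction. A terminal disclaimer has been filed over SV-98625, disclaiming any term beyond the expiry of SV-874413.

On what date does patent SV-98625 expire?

Natural term of SV-98625:
  Base: filing + 23 years → 4 December 2028.
  Prosecution Delay Deduction: −254 days → 25 March 2028.
Expiry of referenced patent SV-874413:
  Base: filing + 23 years → 28 July 2027.
  Clinical Review Extension: 1737 days claimed exceeds the 1094-day cap, so +1094 days → 26 July 2030.
  Prosecution Delay Deduction: −238 days → 30 November 2029.
Terminal disclaimer: SV-98625 expires on the earlier of 25 March 2028 and 30 November 2029.

March 25, 2028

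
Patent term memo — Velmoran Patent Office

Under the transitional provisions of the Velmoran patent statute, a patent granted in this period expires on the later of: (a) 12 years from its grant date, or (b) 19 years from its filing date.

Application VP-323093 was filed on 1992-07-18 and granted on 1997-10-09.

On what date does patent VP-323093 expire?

July 18, 2011

(a) grant + 12 years → 9 October 2009.
(b) filing + 19 years → 18 July 2011.
Later of the two: 18 July 2011.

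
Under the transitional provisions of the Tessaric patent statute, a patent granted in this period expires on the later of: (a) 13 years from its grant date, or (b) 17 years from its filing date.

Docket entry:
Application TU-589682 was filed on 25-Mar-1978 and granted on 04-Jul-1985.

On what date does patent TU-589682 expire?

1998-07-04

(a) grant + 13 years → 4 July 1998.
(b) filing + 17 years → 25 March 1995.
Later of the two: 4 July 1998.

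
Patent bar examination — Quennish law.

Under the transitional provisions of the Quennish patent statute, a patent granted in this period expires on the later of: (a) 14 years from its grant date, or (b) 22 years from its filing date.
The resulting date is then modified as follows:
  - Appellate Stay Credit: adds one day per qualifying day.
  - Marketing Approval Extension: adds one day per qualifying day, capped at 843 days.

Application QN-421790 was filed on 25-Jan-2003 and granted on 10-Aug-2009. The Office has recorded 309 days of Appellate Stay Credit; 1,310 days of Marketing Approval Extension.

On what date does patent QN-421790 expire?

March 22, 2028

(a) grant + 14 years → 10 August 2023.
(b) filing + 22 years → 25 January 2025.
Later of the two: 25 January 2025.
Appellate Stay Credit: +309 days → 30 November 2025.
Marketing Approval Extension: 1310 days claimed exceeds the 843-day cap, so +843 days → 22 March 2028.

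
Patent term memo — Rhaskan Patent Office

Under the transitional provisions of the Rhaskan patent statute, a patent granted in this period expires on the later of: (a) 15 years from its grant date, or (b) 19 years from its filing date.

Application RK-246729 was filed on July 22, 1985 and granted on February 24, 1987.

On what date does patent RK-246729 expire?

(a) grant + 15 years → 24 February 2002.
(b) filing + 19 years → 22 July 2004.
Later of the two: 22 July 2004.

2004-07-22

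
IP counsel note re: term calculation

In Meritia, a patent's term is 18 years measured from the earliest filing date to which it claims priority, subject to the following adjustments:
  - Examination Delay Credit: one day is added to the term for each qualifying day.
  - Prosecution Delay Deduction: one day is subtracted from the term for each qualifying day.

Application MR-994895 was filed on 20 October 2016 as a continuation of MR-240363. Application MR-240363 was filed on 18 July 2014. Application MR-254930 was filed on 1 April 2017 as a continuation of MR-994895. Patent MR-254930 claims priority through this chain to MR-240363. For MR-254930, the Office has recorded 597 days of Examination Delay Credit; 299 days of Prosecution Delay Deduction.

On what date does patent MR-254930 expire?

May 12, 2033

Earliest priority filing: 18 July 2014.
Base term: 18 July 2014 + 18 years → 18 July 2032.
Examination Delay Credit: +597 days → 7 March 2034.
Prosecution Delay Deduction: −299 days → 12 May 2033.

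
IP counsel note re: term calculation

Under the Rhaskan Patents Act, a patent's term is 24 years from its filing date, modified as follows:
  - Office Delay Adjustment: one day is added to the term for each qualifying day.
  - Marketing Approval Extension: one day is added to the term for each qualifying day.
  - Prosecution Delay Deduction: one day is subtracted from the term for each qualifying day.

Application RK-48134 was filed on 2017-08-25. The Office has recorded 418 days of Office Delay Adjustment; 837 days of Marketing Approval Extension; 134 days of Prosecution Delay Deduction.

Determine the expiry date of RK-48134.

2044-09-19

Base term: filing date + 24 years → 25 August 2041.
Office Delay Adjustment: +418 days → 17 October 2042.
Marketing Approval Extension: +837 days → 31 January 2045.
Prosecution Delay Deduction: −134 days → 19 September 2044.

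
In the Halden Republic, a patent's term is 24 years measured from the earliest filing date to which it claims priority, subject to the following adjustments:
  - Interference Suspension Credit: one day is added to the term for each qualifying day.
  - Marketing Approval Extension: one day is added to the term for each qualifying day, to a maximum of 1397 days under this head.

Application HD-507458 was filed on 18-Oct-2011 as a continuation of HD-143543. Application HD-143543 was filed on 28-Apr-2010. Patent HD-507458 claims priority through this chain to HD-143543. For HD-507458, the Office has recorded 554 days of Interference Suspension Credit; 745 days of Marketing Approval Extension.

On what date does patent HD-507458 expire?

Earliest priority filing: 28 April 2010.
Base term: 28 April 2010 + 24 years → 28 April 2034.
Interference Suspension Credit: +554 days → 3 November 2035.
Marketing Approval Extension: 745 days (within the 1397-day cap) → +745 days → 17 November 2037.

2037-11-17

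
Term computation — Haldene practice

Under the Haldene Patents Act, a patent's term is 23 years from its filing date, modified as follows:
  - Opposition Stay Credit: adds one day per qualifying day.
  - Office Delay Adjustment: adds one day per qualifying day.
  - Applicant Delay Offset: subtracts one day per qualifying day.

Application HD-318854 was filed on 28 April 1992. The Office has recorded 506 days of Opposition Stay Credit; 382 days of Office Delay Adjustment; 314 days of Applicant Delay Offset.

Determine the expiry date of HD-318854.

November 22, 2016

Base term: filing date + 23 years → 28 April 2015.
Opposition Stay Credit: +506 days → 15 September 2016.
Office Delay Adjustment: +382 days → 2 October 2017.
Applicant Delay Offset: −314 days → 22 November 2016.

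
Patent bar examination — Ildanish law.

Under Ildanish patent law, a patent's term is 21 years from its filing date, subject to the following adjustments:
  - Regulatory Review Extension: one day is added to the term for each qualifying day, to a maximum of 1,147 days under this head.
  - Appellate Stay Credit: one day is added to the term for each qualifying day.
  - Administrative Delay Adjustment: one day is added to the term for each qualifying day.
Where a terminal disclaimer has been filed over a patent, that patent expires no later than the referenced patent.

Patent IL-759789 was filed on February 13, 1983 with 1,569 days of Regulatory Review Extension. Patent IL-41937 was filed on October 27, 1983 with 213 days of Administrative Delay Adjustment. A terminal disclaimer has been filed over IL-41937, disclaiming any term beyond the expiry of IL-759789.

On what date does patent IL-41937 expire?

Natural term of IL-41937:
  Base: filing + 21 years → 27 October 2004.
  Administrative Delay Adjustment: +213 days → 28 May 2005.
Expiry of referenced patent IL-759789:
  Base: filing + 21 years → 13 February 2004.
  Regulatory Review Extension: 1569 days claimed exceeds the 1147-day cap, so +1147 days → 5 April 2007.
Terminal disclaimer: IL-41937 expires on the earlier of 28 May 2005 and 5 April 2007.

May 28, 2005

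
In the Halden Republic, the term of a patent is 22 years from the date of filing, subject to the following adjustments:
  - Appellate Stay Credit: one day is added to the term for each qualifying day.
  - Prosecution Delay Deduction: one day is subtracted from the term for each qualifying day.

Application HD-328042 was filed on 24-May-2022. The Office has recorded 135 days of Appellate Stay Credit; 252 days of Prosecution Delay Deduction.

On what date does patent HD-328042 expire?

Base term: filing date + 22 years → 24 May 2044.
Appellate Stay Credit: +135 days → 6 October 2044.
Prosecution Delay Deduction: −252 days → 28 January 2044.

January 28, 2044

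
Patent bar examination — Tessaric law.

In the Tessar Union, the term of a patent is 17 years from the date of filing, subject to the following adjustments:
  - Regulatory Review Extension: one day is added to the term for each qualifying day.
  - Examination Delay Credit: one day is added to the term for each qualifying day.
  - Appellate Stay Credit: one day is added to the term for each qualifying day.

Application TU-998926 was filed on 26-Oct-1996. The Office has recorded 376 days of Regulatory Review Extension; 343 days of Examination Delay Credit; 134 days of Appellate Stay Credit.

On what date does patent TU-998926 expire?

2016-02-26

Base term: filing date + 17 years → 26 October 2013.
Regulatory Review Extension: +376 days → 6 November 2014.
Examination Delay Credit: +343 days → 15 October 2015.
Appellate Stay Credit: +134 days → 26 February 2016.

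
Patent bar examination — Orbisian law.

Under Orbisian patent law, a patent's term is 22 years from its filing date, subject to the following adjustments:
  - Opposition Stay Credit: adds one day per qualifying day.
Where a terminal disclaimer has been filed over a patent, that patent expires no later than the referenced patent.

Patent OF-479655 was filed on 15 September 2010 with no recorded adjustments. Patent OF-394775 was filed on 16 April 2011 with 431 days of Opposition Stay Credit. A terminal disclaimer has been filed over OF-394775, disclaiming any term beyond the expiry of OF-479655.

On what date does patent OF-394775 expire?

Natural term of OF-394775:
  Base: filing + 22 years → 16 April 2033.
  Opposition Stay Credit: +431 days → 21 June 2034.
Expiry of referenced patent OF-479655:
  Base: filing + 22 years → 15 September 2032.
Terminal disclaimer: OF-394775 expires on the earlier of 21 June 2034 and 15 September 2032.

2032-09-15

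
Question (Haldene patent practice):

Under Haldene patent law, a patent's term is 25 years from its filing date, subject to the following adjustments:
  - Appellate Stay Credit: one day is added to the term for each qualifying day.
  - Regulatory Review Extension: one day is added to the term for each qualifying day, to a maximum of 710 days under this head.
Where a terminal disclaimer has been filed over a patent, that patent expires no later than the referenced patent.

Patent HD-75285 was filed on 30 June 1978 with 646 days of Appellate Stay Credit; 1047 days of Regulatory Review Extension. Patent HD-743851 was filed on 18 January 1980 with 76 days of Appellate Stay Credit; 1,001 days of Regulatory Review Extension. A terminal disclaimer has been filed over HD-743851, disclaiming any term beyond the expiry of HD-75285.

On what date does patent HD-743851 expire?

March 15, 2007

Natural term of HD-743851:
  Base: filing + 25 years → 18 January 2005.
  Appellate Stay Credit: +76 days → 4 April 2005.
  Regulatory Review Extension: 1001 days claimed exceeds the 710-day cap, so +710 days → 15 March 2007.
Expiry of referenced patent HD-75285:
  Base: filing + 25 years → 30 June 2003.
  Appellate Stay Credit: +646 days → 6 April 2005.
  Regulatory Review Extension: 1047 days claimed exceeds the 710-day cap, so +710 days → 17 March 2007.
Terminal disclaimer: HD-743851 expires on the earlier of 15 March 2007 and 17 March 2007.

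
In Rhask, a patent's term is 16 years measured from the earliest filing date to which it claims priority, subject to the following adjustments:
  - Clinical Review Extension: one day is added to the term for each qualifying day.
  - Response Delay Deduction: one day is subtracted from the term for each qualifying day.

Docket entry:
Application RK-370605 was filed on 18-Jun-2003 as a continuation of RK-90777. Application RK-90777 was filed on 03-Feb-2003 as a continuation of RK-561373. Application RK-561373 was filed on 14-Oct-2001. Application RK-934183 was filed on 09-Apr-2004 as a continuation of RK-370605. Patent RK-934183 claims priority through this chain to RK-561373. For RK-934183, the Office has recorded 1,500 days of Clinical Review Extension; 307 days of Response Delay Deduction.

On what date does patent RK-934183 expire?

2021-01-19

Earliest priority filing: 14 October 2001.
Base term: 14 October 2001 + 16 years → 14 October 2017.
Clinical Review Extension: +1500 days → 22 November 2021.
Response Delay Deduction: −307 days → 19 January 2021.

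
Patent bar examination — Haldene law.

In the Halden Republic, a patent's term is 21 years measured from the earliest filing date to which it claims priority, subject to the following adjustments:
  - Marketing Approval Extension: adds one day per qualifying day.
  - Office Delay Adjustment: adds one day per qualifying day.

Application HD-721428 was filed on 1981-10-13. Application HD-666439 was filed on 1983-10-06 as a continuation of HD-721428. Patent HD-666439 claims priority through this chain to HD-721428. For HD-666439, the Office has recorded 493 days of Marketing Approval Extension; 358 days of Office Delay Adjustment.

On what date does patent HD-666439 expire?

2005-02-10

Earliest priority filing: 13 October 1981.
Base term: 13 October 1981 + 21 years → 13 October 2002.
Marketing Approval Extension: +493 days → 18 February 2004.
Office Delay Adjustment: +358 days → 10 February 2005.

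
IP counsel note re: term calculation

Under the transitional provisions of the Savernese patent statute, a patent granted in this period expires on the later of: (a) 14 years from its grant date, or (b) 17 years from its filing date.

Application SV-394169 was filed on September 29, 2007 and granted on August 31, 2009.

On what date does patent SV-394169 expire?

(a) grant + 14 years → 31 August 2023.
(b) filing + 17 years → 29 September 2024.
Later of the two: 29 September 2024.

September 29, 2024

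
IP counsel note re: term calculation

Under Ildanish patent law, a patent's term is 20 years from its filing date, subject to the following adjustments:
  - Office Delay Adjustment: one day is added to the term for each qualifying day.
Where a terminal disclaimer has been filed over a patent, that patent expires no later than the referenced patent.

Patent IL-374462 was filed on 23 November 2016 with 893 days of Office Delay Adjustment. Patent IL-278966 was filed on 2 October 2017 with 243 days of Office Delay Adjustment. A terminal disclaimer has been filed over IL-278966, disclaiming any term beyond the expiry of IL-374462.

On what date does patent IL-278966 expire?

2038-06-02

Natural term of IL-278966:
  Base: filing + 20 years → 2 October 2037.
  Office Delay Adjustment: +243 days → 2 June 2038.
Expiry of referenced patent IL-374462:
  Base: filing + 20 years → 23 November 2036.
  Office Delay Adjustment: +893 days → 5 May 2039.
Terminal disclaimer: IL-278966 expires on the earlier of 2 June 2038 and 5 May 2039.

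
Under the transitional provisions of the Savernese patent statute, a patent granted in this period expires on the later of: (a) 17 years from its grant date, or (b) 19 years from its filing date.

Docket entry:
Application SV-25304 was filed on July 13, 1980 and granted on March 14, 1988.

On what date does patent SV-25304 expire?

(a) grant + 17 years → 14 March 2005.
(b) filing + 19 years → 13 July 1999.
Later of the two: 14 March 2005.

March 14, 2005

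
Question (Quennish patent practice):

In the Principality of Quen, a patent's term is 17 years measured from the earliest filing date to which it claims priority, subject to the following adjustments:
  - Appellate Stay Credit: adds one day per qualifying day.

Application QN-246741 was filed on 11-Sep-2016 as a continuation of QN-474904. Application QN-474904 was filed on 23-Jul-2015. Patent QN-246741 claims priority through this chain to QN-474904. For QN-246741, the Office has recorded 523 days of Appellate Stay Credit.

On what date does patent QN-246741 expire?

December 28, 2033

Earliest priority filing: 23 July 2015.
Base term: 23 July 2015 + 17 years → 23 July 2032.
Appellate Stay Credit: +523 days → 28 December 2033.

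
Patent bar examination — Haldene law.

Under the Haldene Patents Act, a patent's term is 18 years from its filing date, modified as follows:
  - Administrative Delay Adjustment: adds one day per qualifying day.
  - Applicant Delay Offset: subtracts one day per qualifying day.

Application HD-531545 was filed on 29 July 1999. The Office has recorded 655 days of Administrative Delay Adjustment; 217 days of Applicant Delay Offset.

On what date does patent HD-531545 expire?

October 10, 2018

Base term: filing date + 18 years → 29 July 2017.
Administrative Delay Adjustment: +655 days → 15 May 2019.
Applicant Delay Offset: −217 days → 10 October 2018.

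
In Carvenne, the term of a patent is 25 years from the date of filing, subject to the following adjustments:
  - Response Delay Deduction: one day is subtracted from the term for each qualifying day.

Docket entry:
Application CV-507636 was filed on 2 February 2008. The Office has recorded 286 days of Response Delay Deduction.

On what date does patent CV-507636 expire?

April 22, 2032

Base term: filing date + 25 years → 2 February 2033.
Response Delay Deduction: −286 days → 22 April 2032.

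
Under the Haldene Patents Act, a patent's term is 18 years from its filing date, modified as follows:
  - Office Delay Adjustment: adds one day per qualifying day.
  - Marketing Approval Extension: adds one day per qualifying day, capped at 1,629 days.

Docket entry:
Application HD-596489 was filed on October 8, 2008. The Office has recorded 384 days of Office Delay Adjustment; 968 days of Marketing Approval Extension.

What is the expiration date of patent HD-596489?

2030-06-21

Base term: filing date + 18 years → 8 October 2026.
Office Delay Adjustment: +384 days → 27 October 2027.
Marketing Approval Extension: 968 days (within the 1629-day cap) → +968 days → 21 June 2030.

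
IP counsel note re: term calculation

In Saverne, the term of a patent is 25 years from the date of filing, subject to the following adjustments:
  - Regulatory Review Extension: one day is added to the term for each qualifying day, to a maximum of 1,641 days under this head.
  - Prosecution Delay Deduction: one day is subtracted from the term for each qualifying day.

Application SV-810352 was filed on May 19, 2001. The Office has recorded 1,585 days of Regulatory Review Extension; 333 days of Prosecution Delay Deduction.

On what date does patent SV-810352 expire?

Base term: filing date + 25 years → 19 May 2026.
Regulatory Review Extension: 1585 days (within the 1641-day cap) → +1585 days → 20 September 2030.
Prosecution Delay Deduction: −333 days → 22 October 2029.

October 22, 2029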